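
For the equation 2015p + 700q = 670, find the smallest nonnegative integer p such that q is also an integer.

58

gcd(2015, 700) = 5  (2015 = 2·700 + 615, 700 = 1·615 + 85, 615 = 7·85 + 20, 85 = 4·20 + 5, 20 = 4·5).
5 divides 670, so solutions exist.
Back-substituting, 2015·(-33) + 700·(95) = 5.
Scale by 670/5 = 134: (p₀, q₀) = (-4422, 12730).
General solution: p = -4422 + 140t, q = 12730 - 403t for integer t.
p ≥ 0: smallest is -4422 mod 140 = 58 (at t = 32), with q = -166.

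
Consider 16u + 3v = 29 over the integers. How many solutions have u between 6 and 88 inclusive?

gcd(16, 3) = 1.
By Bézout, 16×(1) + 3×(-5) = 1.
Particular solution: (2, -1).
General solution: u = 2 + 3t, v = -1 - 16t for integer t.
6 ≤ 2 + 3t ≤ 88 gives t ∈ [2, 28], which is 27 values.

27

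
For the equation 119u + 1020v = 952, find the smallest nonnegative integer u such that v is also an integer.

gcd(1020, 119):
  1020 = 8×119 + 68
  119 = 1×68 + 51
  68 = 1×51 + 17
  51 = 3×17
so gcd(1020, 119) = 17.
17 divides 952, so solutions exist.
Back-substitute for Bézout coefficients:
  17 = 68 - 1×51
  ... = 119×(-17) + 1020×(2)
Scale by 952/17 = 56: (u₀, v₀) = (-952, 112).
General solution: u = -952 + 60t, v = 112 - 7t for integer t.
u ≥ 0: smallest is -952 mod 60 = 8 (at t = 16), with v = 0.

8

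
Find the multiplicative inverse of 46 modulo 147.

gcd(147, 46):
  147 = 3·46 + 9
  46 = 5·9 + 1
  9 = 9·1
so gcd(147, 46) = 1.
Back-substitute for Bézout coefficients:
  1 = 46 - 5·9
  ... = 46·(16) + 147·(-5)
So 46·16 ≡ 1 (mod 147), and 16 mod 147 = 16.

16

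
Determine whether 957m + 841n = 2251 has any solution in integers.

no

gcd(957, 841) = 29  (957 = 1·841 + 116, 841 = 7·116 + 29, 116 = 4·29).
29 does not divide 2251 (remainder 18), so no integer solutions.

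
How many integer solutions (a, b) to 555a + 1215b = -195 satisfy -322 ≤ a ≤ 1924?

28

gcd(1215, 555) = 15.
By Bézout, 555*(-35) + 1215*(16) = 15.
Particular solution: (50, -23).
General solution: a = 50 + 81t, b = -23 - 37t for integer t.
-322 ≤ 50 + 81t ≤ 1924 gives t ∈ [-4, 23], which is 28 values.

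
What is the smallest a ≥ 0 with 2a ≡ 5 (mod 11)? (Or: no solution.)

gcd(11, 2):
  11 = 5×2 + 1
  2 = 2×1
so gcd(11, 2) = 1.
1 divides 5, so solutions exist.
Back-substitute for Bézout coefficients:
  1 = 11 - 5×2
  ... = 2×(-5) + 11×(1)
So 2×(-5) ≡ 1 (mod 11); multiply by 5: a ≡ -25 (mod 11).
Smallest nonnegative: a = -25 mod 11 = 8.

8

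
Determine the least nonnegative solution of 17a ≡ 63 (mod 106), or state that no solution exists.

gcd(106, 17):
  106 = 6*17 + 4
  17 = 4*4 + 1
  4 = 4*1
so gcd(106, 17) = 1.
1 divides 63, so solutions exist.
Back-substitute for Bézout coefficients:
  1 = 17 - 4*4
  ... = 17*(25) + 106*(-4)
So 17*(25) ≡ 1 (mod 106); multiply by 63: a ≡ 1575 (mod 106).
Smallest nonnegative: a = 1575 mod 106 = 91.

91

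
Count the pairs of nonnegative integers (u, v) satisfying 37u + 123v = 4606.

gcd(123, 37):
  123 = 3*37 + 12
  37 = 3*12 + 1
  12 = 12*1
so gcd(123, 37) = 1.
Back-substitute for Bézout coefficients:
  1 = 37 - 3*12
  ... = 37*(10) + 123*(-3)
Scale by 4606: one solution is (46060, -13818). Reduce u mod 123: (58, 20).
General: u = 58 + 123t, v = 20 - 37t.
u ≥ 0 ⇒ t ≥ 0; v ≥ 0 ⇒ t ≤ 0. So t ∈ [0, 0]: 1 solution.

1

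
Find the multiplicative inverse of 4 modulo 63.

gcd(63, 4) = 1  (63 = 15·4 + 3, 4 = 1·3 + 1, 3 = 3·1).
Back-substituting, 4·(16) + 63·(-1) = 1.
So 4·16 ≡ 1 (mod 63), and 16 mod 63 = 16.

16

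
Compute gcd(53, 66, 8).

gcd(66, 53) = 1.
gcd(1, 8) = 1.

1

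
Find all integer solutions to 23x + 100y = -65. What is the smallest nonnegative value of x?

gcd(100, 23) = 1  (100 = 4·23 + 8, 23 = 2·8 + 7, 8 = 1·7 + 1, 7 = 7·1).
1 divides -65, so solutions exist.
Back-substituting, 23·(-13) + 100·(3) = 1.
Scale by -65/1 = -65: (x₀, y₀) = (845, -195).
General solution: x = 845 + 100t, y = -195 - 23t for integer t.
x ≥ 0: smallest is 845 mod 100 = 45 (at t = -8), with y = -11.

45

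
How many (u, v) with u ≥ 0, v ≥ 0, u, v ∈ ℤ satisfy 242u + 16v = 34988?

18

gcd(242, 16) = 2  (242 = 15·16 + 2, 16 = 8·2).
Back-substituting, 242·(1) + 16·(-15) = 2.
Scale by 17494: one solution is (17494, -262410). Reduce u mod 8: (6, 2096).
General: u = 6 + 8t, v = 2096 - 121t.
u ≥ 0 ⇒ t ≥ 0; v ≥ 0 ⇒ t ≤ 17. So t ∈ [0, 17]: 18 solutions.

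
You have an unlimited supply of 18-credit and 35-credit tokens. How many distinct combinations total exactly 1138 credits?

2

Need nonnegative integers with 18j + 35k = 1138.
gcd(18, 35) = 1, and 18·(2) + 35·(-1) = 1.
So (j₀, k₀) = (2276, -1138); general j = 2276 + 35t, k = -1138 - 18t.
j ≥ 0 ⇒ t ≥ -65; k ≥ 0 ⇒ t ≤ -64. That's 2 values of t.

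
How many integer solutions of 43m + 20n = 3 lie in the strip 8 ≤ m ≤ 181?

9

gcd(43, 20) = 1.
By Bézout, 43·(7) + 20·(-15) = 1.
Particular solution: (1, -2).
General solution: m = 1 + 20t, n = -2 - 43t for integer t.
8 ≤ 1 + 20t ≤ 181 gives t ∈ [1, 9], which is 9 values.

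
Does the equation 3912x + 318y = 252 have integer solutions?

gcd(3912, 318) = 6.
6 divides 252, so integer solutions exist.

yes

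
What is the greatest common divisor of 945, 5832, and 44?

gcd(5832, 945) = 27.
gcd(27, 44) = 1.

1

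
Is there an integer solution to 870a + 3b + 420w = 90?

gcd(870, 3) = 3  (870 = 290·3).
gcd(3, 420) = 3.
3 divides 90, so integer solutions exist.

yes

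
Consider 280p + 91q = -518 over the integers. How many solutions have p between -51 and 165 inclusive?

17

gcd(280, 91) = 7.
By Bézout, 280×(1) + 91×(-3) = 7.
Particular solution: (4, -18).
General solution: p = 4 + 13t, q = -18 - 40t for integer t.
-51 ≤ 4 + 13t ≤ 165 gives t ∈ [-4, 12], which is 17 values.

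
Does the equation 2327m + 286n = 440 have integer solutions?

gcd(2327, 286) = 13.
13 does not divide 440 (remainder 11), so no integer solutions.

no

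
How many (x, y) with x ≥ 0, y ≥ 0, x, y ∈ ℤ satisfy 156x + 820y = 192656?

6

gcd(820, 156):
  820 = 5·156 + 40
  156 = 3·40 + 36
  40 = 1·36 + 4
  36 = 9·4
so gcd(820, 156) = 4.
Back-substitute for Bézout coefficients:
  4 = 40 - 1·36
  ... = 156·(-21) + 820·(4)
Scale by 48164: one solution is (-1011444, 192656). Reduce x mod 205: (26, 230).
General: x = 26 + 205t, y = 230 - 39t.
x ≥ 0 ⇒ t ≥ 0; y ≥ 0 ⇒ t ≤ 5. So t ∈ [0, 5]: 6 solutions.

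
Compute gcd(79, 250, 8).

gcd(250, 79):
  250 = 3·79 + 13
  79 = 6·13 + 1
  13 = 13·1
so gcd(250, 79) = 1.
gcd(1, 8) = 1.

1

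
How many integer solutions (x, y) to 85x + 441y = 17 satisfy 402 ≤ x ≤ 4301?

gcd(441, 85) = 1  (441 = 5*85 + 16, 85 = 5*16 + 5, 16 = 3*5 + 1, 5 = 5*1).
Back-substituting, 85*(-83) + 441*(16) = 1.
Scale by 17: particular solution (-1411, 272); reduce x mod 441: (353, -68).
General solution: x = 353 + 441t, y = -68 - 85t for integer t.
402 ≤ 353 + 441t ≤ 4301 gives t ∈ [1, 8], which is 8 values.

8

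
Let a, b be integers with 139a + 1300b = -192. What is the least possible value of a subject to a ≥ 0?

672

gcd(1300, 139) = 1.
1 divides -192, so solutions exist.
By Bézout, 139·(159) + 1300·(-17) = 1.
Scale by -192/1 = -192: (a₀, b₀) = (-30528, 3264).
General solution: a = -30528 + 1300t, b = 3264 - 139t for integer t.
a ≥ 0: smallest is -30528 mod 1300 = 672 (at t = 24), with b = -72.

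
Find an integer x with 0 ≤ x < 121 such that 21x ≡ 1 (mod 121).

gcd(121, 21) = 1  (121 = 5·21 + 16, 21 = 1·16 + 5, 16 = 3·5 + 1, 5 = 5·1).
Back-substituting, 21·(-23) + 121·(4) = 1.
So 21·-23 ≡ 1 (mod 121), and -23 mod 121 = 98.

98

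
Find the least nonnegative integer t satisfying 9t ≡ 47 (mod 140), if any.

gcd(140, 9) = 1  (140 = 15*9 + 5, 9 = 1*5 + 4, 5 = 1*4 + 1, 4 = 4*1).
1 divides 47, so solutions exist.
Back-substituting, 9*(-31) + 140*(2) = 1.
So 9*(-31) ≡ 1 (mod 140); multiply by 47: t ≡ -1457 (mod 140).
Smallest nonnegative: t = -1457 mod 140 = 83.

83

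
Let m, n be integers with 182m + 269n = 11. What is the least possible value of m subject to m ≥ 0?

105

gcd(269, 182):
  269 = 1·182 + 87
  182 = 2·87 + 8
  87 = 10·8 + 7
  8 = 1·7 + 1
  7 = 7·1
so gcd(269, 182) = 1.
1 divides 11, so solutions exist.
Back-substitute for Bézout coefficients:
  1 = 8 - 1·7
  ... = 182·(34) + 269·(-23)
Scale by 11/1 = 11: (m₀, n₀) = (374, -253).
General solution: m = 374 + 269t, n = -253 - 182t for integer t.
m ≥ 0: smallest is 374 mod 269 = 105 (at t = -1), with n = -71.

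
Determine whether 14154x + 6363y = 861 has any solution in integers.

gcd(14154, 6363) = 21  (14154 = 2*6363 + 1428, 6363 = 4*1428 + 651, 1428 = 2*651 + 126, 651 = 5*126 + 21, 126 = 6*21).
21 divides 861, so integer solutions exist.

yes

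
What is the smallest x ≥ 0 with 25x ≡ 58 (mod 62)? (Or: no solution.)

gcd(62, 25) = 1.
1 divides 58, so solutions exist.
By Bézout, 25·(5) + 62·(-2) = 1.
So 25·(5) ≡ 1 (mod 62); multiply by 58: x ≡ 290 (mod 62).
Smallest nonnegative: x = 290 mod 62 = 42.

42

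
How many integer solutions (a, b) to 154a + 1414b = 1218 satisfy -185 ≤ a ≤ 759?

gcd(1414, 154):
  1414 = 9·154 + 28
  154 = 5·28 + 14
  28 = 2·14
so gcd(1414, 154) = 14.
Back-substitute for Bézout coefficients:
  14 = 154 - 5·28
  ... = 154·(46) + 1414·(-5)
Scale by 87: particular solution (4002, -435); reduce a mod 101: (63, -6).
General solution: a = 63 + 101t, b = -6 - 11t for integer t.
-185 ≤ 63 + 101t ≤ 759 gives t ∈ [-2, 6], which is 9 values.

9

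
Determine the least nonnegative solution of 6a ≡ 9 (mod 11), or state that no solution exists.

gcd(11, 6):
  11 = 1·6 + 5
  6 = 1·5 + 1
  5 = 5·1
so gcd(11, 6) = 1.
1 divides 9, so solutions exist.
Back-substitute for Bézout coefficients:
  1 = 6 - 1·5
  ... = 6·(2) + 11·(-1)
So 6·(2) ≡ 1 (mod 11); multiply by 9: a ≡ 18 (mod 11).
Smallest nonnegative: a = 18 mod 11 = 7.

7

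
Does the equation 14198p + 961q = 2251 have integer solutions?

no

gcd(14198, 961):
  14198 = 14*961 + 744
  961 = 1*744 + 217
  744 = 3*217 + 93
  217 = 2*93 + 31
  93 = 3*31
so gcd(14198, 961) = 31.
31 does not divide 2251 (remainder 19), so no integer solutions.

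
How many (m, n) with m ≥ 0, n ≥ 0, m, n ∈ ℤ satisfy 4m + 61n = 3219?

13

gcd(61, 4) = 1.
By Bézout, 4×(-15) + 61×(1) = 1.
One solution: (27, 51).
General: m = 27 + 61t, n = 51 - 4t.
m ≥ 0 ⇒ t ≥ 0; n ≥ 0 ⇒ t ≤ 12. So t ∈ [0, 12]: 13 solutions.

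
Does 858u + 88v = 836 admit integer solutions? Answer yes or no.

gcd(858, 88) = 22.
22 divides 836, so integer solutions exist.

yes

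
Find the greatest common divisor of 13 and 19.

1

gcd(19, 13):
  19 = 1·13 + 6
  13 = 2·6 + 1
  6 = 6·1
so gcd(19, 13) = 1.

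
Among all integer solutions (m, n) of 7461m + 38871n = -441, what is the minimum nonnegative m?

gcd(38871, 7461):
  38871 = 5·7461 + 1566
  7461 = 4·1566 + 1197
  1566 = 1·1197 + 369
  1197 = 3·369 + 90
  369 = 4·90 + 9
  90 = 10·9
so gcd(38871, 7461) = 9.
9 divides -441, so solutions exist.
Back-substitute for Bézout coefficients:
  9 = 369 - 4·90
  ... = 7461·(-422) + 38871·(81)
Scale by -441/9 = -49: (m₀, n₀) = (20678, -3969).
General solution: m = 20678 + 4319t, n = -3969 - 829t for integer t.
m ≥ 0: smallest is 20678 mod 4319 = 3402 (at t = -4), with n = -653.

3402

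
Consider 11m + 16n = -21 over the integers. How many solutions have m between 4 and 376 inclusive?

23

gcd(16, 11) = 1  (16 = 1·11 + 5, 11 = 2·5 + 1, 5 = 5·1).
Back-substituting, 11·(3) + 16·(-2) = 1.
Scale by -21: particular solution (-63, 42); reduce m mod 16: (1, -2).
General solution: m = 1 + 16t, n = -2 - 11t for integer t.
4 ≤ 1 + 16t ≤ 376 gives t ∈ [1, 23], which is 23 values.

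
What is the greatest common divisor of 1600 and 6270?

10

gcd(6270, 1600):
  6270 = 3·1600 + 1470
  1600 = 1·1470 + 130
  1470 = 11·130 + 40
  130 = 3·40 + 10
  40 = 4·10
so gcd(6270, 1600) = 10.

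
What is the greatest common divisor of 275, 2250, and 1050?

gcd(2250, 275):
  2250 = 8·275 + 50
  275 = 5·50 + 25
  50 = 2·25
so gcd(2250, 275) = 25.
gcd(25, 1050) = 25.

25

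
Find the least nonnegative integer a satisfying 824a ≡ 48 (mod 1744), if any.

gcd(1744, 824):
  1744 = 2·824 + 96
  824 = 8·96 + 56
  96 = 1·56 + 40
  56 = 1·40 + 16
  40 = 2·16 + 8
  16 = 2·8
so gcd(1744, 824) = 8.
8 divides 48, so solutions exist.
Back-substitute for Bézout coefficients:
  8 = 40 - 2·16
  ... = 824·(-91) + 1744·(43)
So 824·(-91) ≡ 8 (mod 1744); multiply by 6: a ≡ -546 (mod 218).
Smallest nonnegative: a = -546 mod 218 = 108.

108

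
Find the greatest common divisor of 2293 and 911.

gcd(2293, 911):
  2293 = 2·911 + 471
  911 = 1·471 + 440
  471 = 1·440 + 31
  440 = 14·31 + 6
  31 = 5·6 + 1
  6 = 6·1
so gcd(2293, 911) = 1.

1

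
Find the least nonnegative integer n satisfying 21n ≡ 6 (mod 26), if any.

gcd(26, 21):
  26 = 1*21 + 5
  21 = 4*5 + 1
  5 = 5*1
so gcd(26, 21) = 1.
1 divides 6, so solutions exist.
Back-substitute for Bézout coefficients:
  1 = 21 - 4*5
  ... = 21*(5) + 26*(-4)
So 21*(5) ≡ 1 (mod 26); multiply by 6: n ≡ 30 (mod 26).
Smallest nonnegative: n = 30 mod 26 = 4.

4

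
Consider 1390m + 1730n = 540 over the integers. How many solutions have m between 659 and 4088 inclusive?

gcd(1730, 1390) = 10  (1730 = 1*1390 + 340, 1390 = 4*340 + 30, 340 = 11*30 + 10, 30 = 3*10).
Back-substituting, 1390*(-56) + 1730*(45) = 10.
Scale by 54: particular solution (-3024, 2430); reduce m mod 173: (90, -72).
General solution: m = 90 + 173t, n = -72 - 139t for integer t.
659 ≤ 90 + 173t ≤ 4088 gives t ∈ [4, 23], which is 20 values.

20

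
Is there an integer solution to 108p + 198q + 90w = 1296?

gcd(198, 108):
  198 = 1×108 + 90
  108 = 1×90 + 18
  90 = 5×18
so gcd(198, 108) = 18.
gcd(18, 90) = 18.
18 divides 1296, so integer solutions exist.

yes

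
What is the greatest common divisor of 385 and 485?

gcd(485, 385):
  485 = 1×385 + 100
  385 = 3×100 + 85
  100 = 1×85 + 15
  85 = 5×15 + 10
  15 = 1×10 + 5
  10 = 2×5
so gcd(485, 385) = 5.

5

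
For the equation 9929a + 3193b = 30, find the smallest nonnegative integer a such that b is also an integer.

gcd(9929, 3193) = 1  (9929 = 3·3193 + 350, 3193 = 9·350 + 43, 350 = 8·43 + 6, 43 = 7·6 + 1, 6 = 6·1).
1 divides 30, so solutions exist.
Back-substituting, 9929·(-520) + 3193·(1617) = 1.
Scale by 30/1 = 30: (a₀, b₀) = (-15600, 48510).
General solution: a = -15600 + 3193t, b = 48510 - 9929t for integer t.
a ≥ 0: smallest is -15600 mod 3193 = 365 (at t = 5), with b = -1135.

365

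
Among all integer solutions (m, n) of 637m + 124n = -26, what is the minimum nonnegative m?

86

gcd(637, 124) = 1.
1 divides -26, so solutions exist.
By Bézout, 637×(-51) + 124×(262) = 1.
Scale by -26/1 = -26: (m₀, n₀) = (1326, -6812).
General solution: m = 1326 + 124t, n = -6812 - 637t for integer t.
m ≥ 0: smallest is 1326 mod 124 = 86 (at t = -10), with n = -442.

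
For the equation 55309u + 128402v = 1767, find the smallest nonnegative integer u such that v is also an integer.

gcd(128402, 55309):
  128402 = 2*55309 + 17784
  55309 = 3*17784 + 1957
  17784 = 9*1957 + 171
  1957 = 11*171 + 76
  171 = 2*76 + 19
  76 = 4*19
so gcd(128402, 55309) = 19.
19 divides 1767, so solutions exist.
Back-substitute for Bézout coefficients:
  19 = 171 - 2*76
  ... = 55309*(-1509) + 128402*(650)
Scale by 1767/19 = 93: (u₀, v₀) = (-140337, 60450).
General solution: u = -140337 + 6758t, v = 60450 - 2911t for integer t.
u ≥ 0: smallest is -140337 mod 6758 = 1581 (at t = 21), with v = -681.

1581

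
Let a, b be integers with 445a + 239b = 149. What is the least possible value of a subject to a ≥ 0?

gcd(445, 239) = 1.
1 divides 149, so solutions exist.
By Bézout, 445×(-29) + 239×(54) = 1.
Scale by 149/1 = 149: (a₀, b₀) = (-4321, 8046).
General solution: a = -4321 + 239t, b = 8046 - 445t for integer t.
a ≥ 0: smallest is -4321 mod 239 = 220 (at t = 19), with b = -409.

220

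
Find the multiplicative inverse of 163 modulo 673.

128

gcd(673, 163) = 1  (673 = 4*163 + 21, 163 = 7*21 + 16, 21 = 1*16 + 5, 16 = 3*5 + 1, 5 = 5*1).
Back-substituting, 163*(128) + 673*(-31) = 1.
So 163*128 ≡ 1 (mod 673), and 128 mod 673 = 128.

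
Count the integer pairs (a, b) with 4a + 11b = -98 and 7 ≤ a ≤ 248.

22

gcd(11, 4) = 1  (11 = 2×4 + 3, 4 = 1×3 + 1, 3 = 3×1).
Back-substituting, 4×(3) + 11×(-1) = 1.
Scale by -98: particular solution (-294, 98); reduce a mod 11: (3, -10).
General solution: a = 3 + 11t, b = -10 - 4t for integer t.
7 ≤ 3 + 11t ≤ 248 gives t ∈ [1, 22], which is 22 values.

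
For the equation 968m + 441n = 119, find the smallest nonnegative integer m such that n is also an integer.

427

gcd(968, 441):
  968 = 2×441 + 86
  441 = 5×86 + 11
  86 = 7×11 + 9
  11 = 1×9 + 2
  9 = 4×2 + 1
  2 = 2×1
so gcd(968, 441) = 1.
1 divides 119, so solutions exist.
Back-substitute for Bézout coefficients:
  1 = 9 - 4×2
  ... = 968×(200) + 441×(-439)
Scale by 119/1 = 119: (m₀, n₀) = (23800, -52241).
General solution: m = 23800 + 441t, n = -52241 - 968t for integer t.
m ≥ 0: smallest is 23800 mod 441 = 427 (at t = -53), with n = -937.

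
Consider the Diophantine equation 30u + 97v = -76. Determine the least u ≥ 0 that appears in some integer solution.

gcd(97, 30):
  97 = 3×30 + 7
  30 = 4×7 + 2
  7 = 3×2 + 1
  2 = 2×1
so gcd(97, 30) = 1.
1 divides -76, so solutions exist.
Back-substitute for Bézout coefficients:
  1 = 7 - 3×2
  ... = 30×(-42) + 97×(13)
Scale by -76/1 = -76: (u₀, v₀) = (3192, -988).
General solution: u = 3192 + 97t, v = -988 - 30t for integer t.
u ≥ 0: smallest is 3192 mod 97 = 88 (at t = -32), with v = -28.

88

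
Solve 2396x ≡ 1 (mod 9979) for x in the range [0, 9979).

gcd(9979, 2396) = 1.
By Bézout, 2396*(1920) + 9979*(-461) = 1.
So 2396*1920 ≡ 1 (mod 9979), and 1920 mod 9979 = 1920.

1920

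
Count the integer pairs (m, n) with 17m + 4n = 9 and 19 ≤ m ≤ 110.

23

gcd(17, 4):
  17 = 4×4 + 1
  4 = 4×1
so gcd(17, 4) = 1.
Back-substitute for Bézout coefficients:
  1 = 17 - 4×4
  ... = 17×(1) + 4×(-4)
Scale by 9: particular solution (9, -36); reduce m mod 4: (1, -2).
General solution: m = 1 + 4t, n = -2 - 17t for integer t.
19 ≤ 1 + 4t ≤ 110 gives t ∈ [5, 27], which is 23 values.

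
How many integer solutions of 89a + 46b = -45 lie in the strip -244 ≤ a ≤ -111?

gcd(89, 46) = 1  (89 = 1·46 + 43, 46 = 1·43 + 3, 43 = 14·3 + 1, 3 = 3·1).
Back-substituting, 89·(15) + 46·(-29) = 1.
Scale by -45: particular solution (-675, 1305); reduce a mod 46: (15, -30).
General solution: a = 15 + 46t, b = -30 - 89t for integer t.
-244 ≤ 15 + 46t ≤ -111 gives t ∈ [-5, -3], which is 3 values.

3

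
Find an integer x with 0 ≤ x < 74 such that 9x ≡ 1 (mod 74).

gcd(74, 9) = 1  (74 = 8·9 + 2, 9 = 4·2 + 1, 2 = 2·1).
Back-substituting, 9·(33) + 74·(-4) = 1.
So 9·33 ≡ 1 (mod 74), and 33 mod 74 = 33.

33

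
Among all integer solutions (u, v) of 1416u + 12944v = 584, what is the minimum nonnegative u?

gcd(12944, 1416):
  12944 = 9×1416 + 200
  1416 = 7×200 + 16
  200 = 12×16 + 8
  16 = 2×8
so gcd(12944, 1416) = 8.
8 divides 584, so solutions exist.
Back-substitute for Bézout coefficients:
  8 = 200 - 12×16
  ... = 1416×(-777) + 12944×(85)
Scale by 584/8 = 73: (u₀, v₀) = (-56721, 6205).
General solution: u = -56721 + 1618t, v = 6205 - 177t for integer t.
u ≥ 0: smallest is -56721 mod 1618 = 1527 (at t = 36), with v = -167.

1527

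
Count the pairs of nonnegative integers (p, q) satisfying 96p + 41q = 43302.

gcd(96, 41) = 1.
By Bézout, 96×(3) + 41×(-7) = 1.
One solution: (18, 1014).
General: p = 18 + 41t, q = 1014 - 96t.
p ≥ 0 ⇒ t ≥ 0; q ≥ 0 ⇒ t ≤ 10. So t ∈ [0, 10]: 11 solutions.

11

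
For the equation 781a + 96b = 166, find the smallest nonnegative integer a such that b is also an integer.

94

gcd(781, 96) = 1  (781 = 8×96 + 13, 96 = 7×13 + 5, 13 = 2×5 + 3, 5 = 1×3 + 2, 3 = 1×2 + 1, 2 = 2×1).
1 divides 166, so solutions exist.
Back-substituting, 781×(37) + 96×(-301) = 1.
Scale by 166/1 = 166: (a₀, b₀) = (6142, -49966).
General solution: a = 6142 + 96t, b = -49966 - 781t for integer t.
a ≥ 0: smallest is 6142 mod 96 = 94 (at t = -63), with b = -763.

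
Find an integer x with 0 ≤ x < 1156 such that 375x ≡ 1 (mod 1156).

gcd(1156, 375) = 1.
By Bézout, 375*(-373) + 1156*(121) = 1.
So 375*-373 ≡ 1 (mod 1156), and -373 mod 1156 = 783.

783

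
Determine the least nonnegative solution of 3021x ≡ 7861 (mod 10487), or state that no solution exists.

3349

gcd(10487, 3021) = 1  (10487 = 3*3021 + 1424, 3021 = 2*1424 + 173, 1424 = 8*173 + 40, 173 = 4*40 + 13, 40 = 3*13 + 1, 13 = 13*1).
1 divides 7861, so solutions exist.
Back-substituting, 3021*(-788) + 10487*(227) = 1.
So 3021*(-788) ≡ 1 (mod 10487); multiply by 7861: x ≡ -6194468 (mod 10487).
Smallest nonnegative: x = -6194468 mod 10487 = 3349.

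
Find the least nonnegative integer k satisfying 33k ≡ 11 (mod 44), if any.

gcd(44, 33) = 11  (44 = 1×33 + 11, 33 = 3×11).
11 divides 11, so solutions exist.
Back-substituting, 33×(-1) + 44×(1) = 11.
So 33×(-1) ≡ 11 (mod 44); multiply by 1: k ≡ -1 (mod 4).
Smallest nonnegative: k = -1 mod 4 = 3.

3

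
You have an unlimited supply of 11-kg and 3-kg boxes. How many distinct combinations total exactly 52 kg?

1

Need nonnegative integers with 11j + 3k = 52.
gcd(11, 3) = 1, and 11·(-1) + 3·(4) = 1.
So (j₀, k₀) = (-52, 208); general j = -52 + 3t, k = 208 - 11t.
j ≥ 0 ⇒ t ≥ 18; k ≥ 0 ⇒ t ≤ 18. That's 1 value of t.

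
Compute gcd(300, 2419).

gcd(2419, 300):
  2419 = 8×300 + 19
  300 = 15×19 + 15
  19 = 1×15 + 4
  15 = 3×4 + 3
  4 = 1×3 + 1
  3 = 3×1
so gcd(2419, 300) = 1.

1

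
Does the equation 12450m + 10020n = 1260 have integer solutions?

gcd(12450, 10020) = 30  (12450 = 1×10020 + 2430, 10020 = 4×2430 + 300, 2430 = 8×300 + 30, 300 = 10×30).
30 divides 1260, so integer solutions exist.

yes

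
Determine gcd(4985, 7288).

1

gcd(7288, 4985) = 1  (7288 = 1×4985 + 2303, 4985 = 2×2303 + 379, 2303 = 6×379 + 29, 379 = 13×29 + 2, 29 = 14×2 + 1, 2 = 2×1).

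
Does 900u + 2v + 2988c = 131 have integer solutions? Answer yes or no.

no

gcd(900, 2) = 2  (900 = 450*2).
gcd(2, 2988) = 2.
2 does not divide 131 (remainder 1), so no integer solutions.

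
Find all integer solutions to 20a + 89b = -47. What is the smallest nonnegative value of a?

11

gcd(89, 20):
  89 = 4×20 + 9
  20 = 2×9 + 2
  9 = 4×2 + 1
  2 = 2×1
so gcd(89, 20) = 1.
1 divides -47, so solutions exist.
Back-substitute for Bézout coefficients:
  1 = 9 - 4×2
  ... = 20×(-40) + 89×(9)
Scale by -47/1 = -47: (a₀, b₀) = (1880, -423).
General solution: a = 1880 + 89t, b = -423 - 20t for integer t.
a ≥ 0: smallest is 1880 mod 89 = 11 (at t = -21), with b = -3.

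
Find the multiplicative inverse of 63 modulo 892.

623

gcd(892, 63) = 1.
By Bézout, 63·(-269) + 892·(19) = 1.
So 63·-269 ≡ 1 (mod 892), and -269 mod 892 = 623.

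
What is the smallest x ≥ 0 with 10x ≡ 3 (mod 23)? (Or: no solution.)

gcd(23, 10) = 1  (23 = 2×10 + 3, 10 = 3×3 + 1, 3 = 3×1).
1 divides 3, so solutions exist.
Back-substituting, 10×(7) + 23×(-3) = 1.
So 10×(7) ≡ 1 (mod 23); multiply by 3: x ≡ 21 (mod 23).
Smallest nonnegative: x = 21 mod 23 = 21.

21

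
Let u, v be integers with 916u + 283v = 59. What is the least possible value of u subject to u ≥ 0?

gcd(916, 283):
  916 = 3·283 + 67
  283 = 4·67 + 15
  67 = 4·15 + 7
  15 = 2·7 + 1
  7 = 7·1
so gcd(916, 283) = 1.
1 divides 59, so solutions exist.
Back-substitute for Bézout coefficients:
  1 = 15 - 2·7
  ... = 916·(-38) + 283·(123)
Scale by 59/1 = 59: (u₀, v₀) = (-2242, 7257).
General solution: u = -2242 + 283t, v = 7257 - 916t for integer t.
u ≥ 0: smallest is -2242 mod 283 = 22 (at t = 8), with v = -71.

22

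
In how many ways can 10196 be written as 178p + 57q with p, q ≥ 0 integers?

gcd(178, 57) = 1.
By Bézout, 178×(-8) + 57×(25) = 1.
One solution: (56, 4).
General: p = 56 + 57t, q = 4 - 178t.
p ≥ 0 ⇒ t ≥ 0; q ≥ 0 ⇒ t ≤ 0. So t ∈ [0, 0]: 1 solution.

1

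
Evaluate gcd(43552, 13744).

16

gcd(43552, 13744):
  43552 = 3*13744 + 2320
  13744 = 5*2320 + 2144
  2320 = 1*2144 + 176
  2144 = 12*176 + 32
  176 = 5*32 + 16
  32 = 2*16
so gcd(43552, 13744) = 16.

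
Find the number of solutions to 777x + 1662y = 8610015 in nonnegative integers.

gcd(1662, 777):
  1662 = 2*777 + 108
  777 = 7*108 + 21
  108 = 5*21 + 3
  21 = 7*3
so gcd(1662, 777) = 3.
Back-substitute for Bézout coefficients:
  3 = 108 - 5*21
  ... = 777*(-77) + 1662*(36)
Scale by 2870005: one solution is (-220990385, 103320180). Reduce x mod 554: (215, 5080).
General: x = 215 + 554t, y = 5080 - 259t.
x ≥ 0 ⇒ t ≥ 0; y ≥ 0 ⇒ t ≤ 19. So t ∈ [0, 19]: 20 solutions.

20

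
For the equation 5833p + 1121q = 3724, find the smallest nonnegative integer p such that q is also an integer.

gcd(5833, 1121):
  5833 = 5*1121 + 228
  1121 = 4*228 + 209
  228 = 1*209 + 19
  209 = 11*19
so gcd(5833, 1121) = 19.
19 divides 3724, so solutions exist.
Back-substitute for Bézout coefficients:
  19 = 228 - 1*209
  ... = 5833*(5) + 1121*(-26)
Scale by 3724/19 = 196: (p₀, q₀) = (980, -5096).
General solution: p = 980 + 59t, q = -5096 - 307t for integer t.
p ≥ 0: smallest is 980 mod 59 = 36 (at t = -16), with q = -184.

36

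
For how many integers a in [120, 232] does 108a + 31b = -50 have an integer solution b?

gcd(108, 31) = 1  (108 = 3×31 + 15, 31 = 2×15 + 1, 15 = 15×1).
Back-substituting, 108×(-2) + 31×(7) = 1.
Scale by -50: particular solution (100, -350); reduce a mod 31: (7, -26).
General solution: a = 7 + 31t, b = -26 - 108t for integer t.
120 ≤ 7 + 31t ≤ 232 gives t ∈ [4, 7], which is 4 values.

4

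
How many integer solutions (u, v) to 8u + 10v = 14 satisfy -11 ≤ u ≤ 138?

30

gcd(10, 8) = 2  (10 = 1*8 + 2, 8 = 4*2).
Back-substituting, 8*(-1) + 10*(1) = 2.
Scale by 7: particular solution (-7, 7); reduce u mod 5: (3, -1).
General solution: u = 3 + 5t, v = -1 - 4t for integer t.
-11 ≤ 3 + 5t ≤ 138 gives t ∈ [-2, 27], which is 30 values.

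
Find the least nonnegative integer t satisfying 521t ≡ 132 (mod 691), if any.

48

gcd(691, 521) = 1  (691 = 1·521 + 170, 521 = 3·170 + 11, 170 = 15·11 + 5, 11 = 2·5 + 1, 5 = 5·1).
1 divides 132, so solutions exist.
Back-substituting, 521·(126) + 691·(-95) = 1.
So 521·(126) ≡ 1 (mod 691); multiply by 132: t ≡ 16632 (mod 691).
Smallest nonnegative: t = 16632 mod 691 = 48.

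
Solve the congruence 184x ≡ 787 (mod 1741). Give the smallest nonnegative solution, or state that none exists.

gcd(1741, 184) = 1  (1741 = 9×184 + 85, 184 = 2×85 + 14, 85 = 6×14 + 1, 14 = 14×1).
1 divides 787, so solutions exist.
Back-substituting, 184×(-123) + 1741×(13) = 1.
So 184×(-123) ≡ 1 (mod 1741); multiply by 787: x ≡ -96801 (mod 1741).
Smallest nonnegative: x = -96801 mod 1741 = 695.

695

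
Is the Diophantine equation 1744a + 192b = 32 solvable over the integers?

gcd(1744, 192) = 16  (1744 = 9·192 + 16, 192 = 12·16).
16 divides 32, so integer solutions exist.

yes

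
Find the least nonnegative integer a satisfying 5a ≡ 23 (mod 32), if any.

gcd(32, 5) = 1.
1 divides 23, so solutions exist.
By Bézout, 5×(13) + 32×(-2) = 1.
So 5×(13) ≡ 1 (mod 32); multiply by 23: a ≡ 299 (mod 32).
Smallest nonnegative: a = 299 mod 32 = 11.

11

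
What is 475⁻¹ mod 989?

710

gcd(989, 475) = 1.
By Bézout, 475×(-279) + 989×(134) = 1.
So 475×-279 ≡ 1 (mod 989), and -279 mod 989 = 710.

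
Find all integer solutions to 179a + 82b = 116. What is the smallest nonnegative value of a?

gcd(179, 82) = 1.
1 divides 116, so solutions exist.
By Bézout, 179*(11) + 82*(-24) = 1.
Scale by 116/1 = 116: (a₀, b₀) = (1276, -2784).
General solution: a = 1276 + 82t, b = -2784 - 179t for integer t.
a ≥ 0: smallest is 1276 mod 82 = 46 (at t = -15), with b = -99.

46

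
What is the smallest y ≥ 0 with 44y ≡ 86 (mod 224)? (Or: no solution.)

gcd(224, 44) = 4  (224 = 5*44 + 4, 44 = 11*4).
4 does not divide 86, so the congruence has no solution.

no solution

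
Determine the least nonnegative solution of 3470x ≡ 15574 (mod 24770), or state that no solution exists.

no solution

gcd(24770, 3470):
  24770 = 7*3470 + 480
  3470 = 7*480 + 110
  480 = 4*110 + 40
  110 = 2*40 + 30
  40 = 1*30 + 10
  30 = 3*10
so gcd(24770, 3470) = 10.
10 does not divide 15574, so the congruence has no solution.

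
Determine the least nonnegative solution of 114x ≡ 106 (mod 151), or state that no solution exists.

gcd(151, 114) = 1.
1 divides 106, so solutions exist.
By Bézout, 114*(-49) + 151*(37) = 1.
So 114*(-49) ≡ 1 (mod 151); multiply by 106: x ≡ -5194 (mod 151).
Smallest nonnegative: x = -5194 mod 151 = 91.

91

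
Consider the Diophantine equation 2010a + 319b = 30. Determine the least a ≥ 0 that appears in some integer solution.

100

gcd(2010, 319) = 1.
1 divides 30, so solutions exist.
By Bézout, 2010×(-103) + 319×(649) = 1.
Scale by 30/1 = 30: (a₀, b₀) = (-3090, 19470).
General solution: a = -3090 + 319t, b = 19470 - 2010t for integer t.
a ≥ 0: smallest is -3090 mod 319 = 100 (at t = 10), with b = -630.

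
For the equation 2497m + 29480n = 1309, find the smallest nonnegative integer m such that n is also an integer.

1677

gcd(29480, 2497) = 11  (29480 = 11·2497 + 2013, 2497 = 1·2013 + 484, 2013 = 4·484 + 77, 484 = 6·77 + 22, 77 = 3·22 + 11, 22 = 2·11).
11 divides 1309, so solutions exist.
Back-substituting, 2497·(-1157) + 29480·(98) = 11.
Scale by 1309/11 = 119: (m₀, n₀) = (-137683, 11662).
General solution: m = -137683 + 2680t, n = 11662 - 227t for integer t.
m ≥ 0: smallest is -137683 mod 2680 = 1677 (at t = 52), with n = -142.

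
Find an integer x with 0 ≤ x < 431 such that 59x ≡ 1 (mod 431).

gcd(431, 59) = 1  (431 = 7×59 + 18, 59 = 3×18 + 5, 18 = 3×5 + 3, 5 = 1×3 + 2, 3 = 1×2 + 1, 2 = 2×1).
Back-substituting, 59×(-168) + 431×(23) = 1.
So 59×-168 ≡ 1 (mod 431), and -168 mod 431 = 263.

263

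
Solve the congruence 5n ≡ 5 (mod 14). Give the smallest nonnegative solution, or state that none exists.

gcd(14, 5):
  14 = 2*5 + 4
  5 = 1*4 + 1
  4 = 4*1
so gcd(14, 5) = 1.
1 divides 5, so solutions exist.
Back-substitute for Bézout coefficients:
  1 = 5 - 1*4
  ... = 5*(3) + 14*(-1)
So 5*(3) ≡ 1 (mod 14); multiply by 5: n ≡ 15 (mod 14).
Smallest nonnegative: n = 15 mod 14 = 1.

1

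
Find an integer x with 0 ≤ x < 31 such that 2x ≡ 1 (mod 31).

16

gcd(31, 2) = 1  (31 = 15×2 + 1, 2 = 2×1).
Back-substituting, 2×(-15) + 31×(1) = 1.
So 2×-15 ≡ 1 (mod 31), and -15 mod 31 = 16.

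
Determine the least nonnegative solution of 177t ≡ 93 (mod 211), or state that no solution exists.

gcd(211, 177) = 1.
1 divides 93, so solutions exist.
By Bézout, 177*(31) + 211*(-26) = 1.
So 177*(31) ≡ 1 (mod 211); multiply by 93: t ≡ 2883 (mod 211).
Smallest nonnegative: t = 2883 mod 211 = 140.

140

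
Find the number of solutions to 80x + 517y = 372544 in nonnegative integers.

9

gcd(517, 80):
  517 = 6·80 + 37
  80 = 2·37 + 6
  37 = 6·6 + 1
  6 = 6·1
so gcd(517, 80) = 1.
Back-substitute for Bézout coefficients:
  1 = 37 - 6·6
  ... = 80·(-84) + 517·(13)
Scale by 372544: one solution is (-31293696, 4843072). Reduce x mod 517: (314, 672).
General: x = 314 + 517t, y = 672 - 80t.
x ≥ 0 ⇒ t ≥ 0; y ≥ 0 ⇒ t ≤ 8. So t ∈ [0, 8]: 9 solutions.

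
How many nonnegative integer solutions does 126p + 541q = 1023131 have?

15

gcd(541, 126) = 1.
By Bézout, 126·(73) + 541·(-17) = 1.
One solution: (267, 1829).
General: p = 267 + 541t, q = 1829 - 126t.
p ≥ 0 ⇒ t ≥ 0; q ≥ 0 ⇒ t ≤ 14. So t ∈ [0, 14]: 15 solutions.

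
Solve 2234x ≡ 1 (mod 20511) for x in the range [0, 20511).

18941

gcd(20511, 2234):
  20511 = 9·2234 + 405
  2234 = 5·405 + 209
  405 = 1·209 + 196
  209 = 1·196 + 13
  196 = 15·13 + 1
  13 = 13·1
so gcd(20511, 2234) = 1.
Back-substitute for Bézout coefficients:
  1 = 196 - 15·13
  ... = 2234·(-1570) + 20511·(171)
So 2234·-1570 ≡ 1 (mod 20511), and -1570 mod 20511 = 18941.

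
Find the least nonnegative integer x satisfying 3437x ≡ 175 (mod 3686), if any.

473

gcd(3686, 3437) = 1  (3686 = 1×3437 + 249, 3437 = 13×249 + 200, 249 = 1×200 + 49, 200 = 4×49 + 4, 49 = 12×4 + 1, 4 = 4×1).
1 divides 175, so solutions exist.
Back-substituting, 3437×(-903) + 3686×(842) = 1.
So 3437×(-903) ≡ 1 (mod 3686); multiply by 175: x ≡ -158025 (mod 3686).
Smallest nonnegative: x = -158025 mod 3686 = 473.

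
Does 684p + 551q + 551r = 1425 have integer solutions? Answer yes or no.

yes

gcd(684, 551):
  684 = 1*551 + 133
  551 = 4*133 + 19
  133 = 7*19
so gcd(684, 551) = 19.
gcd(19, 551) = 19.
19 divides 1425, so integer solutions exist.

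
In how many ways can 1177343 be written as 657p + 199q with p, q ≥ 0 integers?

9

gcd(657, 199) = 1  (657 = 3·199 + 60, 199 = 3·60 + 19, 60 = 3·19 + 3, 19 = 6·3 + 1, 3 = 3·1).
Back-substituting, 657·(-63) + 199·(208) = 1.
Scale by 1177343: one solution is (-74172609, 244887344). Reduce p mod 199: (64, 5705).
General: p = 64 + 199t, q = 5705 - 657t.
p ≥ 0 ⇒ t ≥ 0; q ≥ 0 ⇒ t ≤ 8. So t ∈ [0, 8]: 9 solutions.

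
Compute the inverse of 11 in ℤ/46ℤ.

gcd(46, 11) = 1  (46 = 4×11 + 2, 11 = 5×2 + 1, 2 = 2×1).
Back-substituting, 11×(21) + 46×(-5) = 1.
So 11×21 ≡ 1 (mod 46), and 21 mod 46 = 21.

21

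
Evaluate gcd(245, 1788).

gcd(1788, 245):
  1788 = 7×245 + 73
  245 = 3×73 + 26
  73 = 2×26 + 21
  26 = 1×21 + 5
  21 = 4×5 + 1
  5 = 5×1
so gcd(1788, 245) = 1.

1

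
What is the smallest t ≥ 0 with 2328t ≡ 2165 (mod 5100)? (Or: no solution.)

gcd(5100, 2328) = 12  (5100 = 2×2328 + 444, 2328 = 5×444 + 108, 444 = 4×108 + 12, 108 = 9×12).
12 does not divide 2165, so the congruence has no solution.

no solution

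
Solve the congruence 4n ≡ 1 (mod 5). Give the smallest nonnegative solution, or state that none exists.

gcd(5, 4):
  5 = 1×4 + 1
  4 = 4×1
so gcd(5, 4) = 1.
1 divides 1, so solutions exist.
Back-substitute for Bézout coefficients:
  1 = 5 - 1×4
  ... = 4×(-1) + 5×(1)
So 4×(-1) ≡ 1 (mod 5); multiply by 1: n ≡ -1 (mod 5).
Smallest nonnegative: n = -1 mod 5 = 4.

4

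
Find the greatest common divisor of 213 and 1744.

1

gcd(1744, 213):
  1744 = 8×213 + 40
  213 = 5×40 + 13
  40 = 3×13 + 1
  13 = 13×1
so gcd(1744, 213) = 1.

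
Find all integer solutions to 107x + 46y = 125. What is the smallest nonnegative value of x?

39

gcd(107, 46) = 1.
1 divides 125, so solutions exist.
By Bézout, 107*(-3) + 46*(7) = 1.
Scale by 125/1 = 125: (x₀, y₀) = (-375, 875).
General solution: x = -375 + 46t, y = 875 - 107t for integer t.
x ≥ 0: smallest is -375 mod 46 = 39 (at t = 9), with y = -88.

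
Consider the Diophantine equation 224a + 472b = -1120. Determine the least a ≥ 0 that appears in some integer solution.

54

gcd(472, 224):
  472 = 2*224 + 24
  224 = 9*24 + 8
  24 = 3*8
so gcd(472, 224) = 8.
8 divides -1120, so solutions exist.
Back-substitute for Bézout coefficients:
  8 = 224 - 9*24
  ... = 224*(19) + 472*(-9)
Scale by -1120/8 = -140: (a₀, b₀) = (-2660, 1260).
General solution: a = -2660 + 59t, b = 1260 - 28t for integer t.
a ≥ 0: smallest is -2660 mod 59 = 54 (at t = 46), with b = -28.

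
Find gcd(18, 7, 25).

1

gcd(18, 7) = 1.
gcd(1, 25) = 1.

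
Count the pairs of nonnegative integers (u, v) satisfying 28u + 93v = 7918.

gcd(93, 28):
  93 = 3·28 + 9
  28 = 3·9 + 1
  9 = 9·1
so gcd(93, 28) = 1.
Back-substitute for Bézout coefficients:
  1 = 28 - 3·9
  ... = 28·(10) + 93·(-3)
Scale by 7918: one solution is (79180, -23754). Reduce u mod 93: (37, 74).
General: u = 37 + 93t, v = 74 - 28t.
u ≥ 0 ⇒ t ≥ 0; v ≥ 0 ⇒ t ≤ 2. So t ∈ [0, 2]: 3 solutions.

3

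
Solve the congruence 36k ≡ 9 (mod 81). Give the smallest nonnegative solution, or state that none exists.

7

gcd(81, 36) = 9  (81 = 2×36 + 9, 36 = 4×9).
9 divides 9, so solutions exist.
Back-substituting, 36×(-2) + 81×(1) = 9.
So 36×(-2) ≡ 9 (mod 81); multiply by 1: k ≡ -2 (mod 9).
Smallest nonnegative: k = -2 mod 9 = 7.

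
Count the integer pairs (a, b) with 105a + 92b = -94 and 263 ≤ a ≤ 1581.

gcd(105, 92):
  105 = 1×92 + 13
  92 = 7×13 + 1
  13 = 13×1
so gcd(105, 92) = 1.
Back-substitute for Bézout coefficients:
  1 = 92 - 7×13
  ... = 105×(-7) + 92×(8)
Scale by -94: particular solution (658, -752); reduce a mod 92: (14, -17).
General solution: a = 14 + 92t, b = -17 - 105t for integer t.
263 ≤ 14 + 92t ≤ 1581 gives t ∈ [3, 17], which is 15 values.

15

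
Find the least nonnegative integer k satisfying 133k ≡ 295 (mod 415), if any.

gcd(415, 133):
  415 = 3×133 + 16
  133 = 8×16 + 5
  16 = 3×5 + 1
  5 = 5×1
so gcd(415, 133) = 1.
1 divides 295, so solutions exist.
Back-substitute for Bézout coefficients:
  1 = 16 - 3×5
  ... = 133×(-78) + 415×(25)
So 133×(-78) ≡ 1 (mod 415); multiply by 295: k ≡ -23010 (mod 415).
Smallest nonnegative: k = -23010 mod 415 = 230.

230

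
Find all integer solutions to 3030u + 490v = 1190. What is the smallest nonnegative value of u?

35

gcd(3030, 490):
  3030 = 6*490 + 90
  490 = 5*90 + 40
  90 = 2*40 + 10
  40 = 4*10
so gcd(3030, 490) = 10.
10 divides 1190, so solutions exist.
Back-substitute for Bézout coefficients:
  10 = 90 - 2*40
  ... = 3030*(11) + 490*(-68)
Scale by 1190/10 = 119: (u₀, v₀) = (1309, -8092).
General solution: u = 1309 + 49t, v = -8092 - 303t for integer t.
u ≥ 0: smallest is 1309 mod 49 = 35 (at t = -26), with v = -214.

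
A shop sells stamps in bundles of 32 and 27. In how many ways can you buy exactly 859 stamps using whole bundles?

1

Need nonnegative integers with 32j + 27k = 859.
gcd(32, 27) = 1, and 32·(11) + 27·(-13) = 1.
So (j₀, k₀) = (9449, -11167); general j = 9449 + 27t, k = -11167 - 32t.
j ≥ 0 ⇒ t ≥ -349; k ≥ 0 ⇒ t ≤ -349. That's 1 value of t.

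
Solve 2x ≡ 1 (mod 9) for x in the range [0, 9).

5

gcd(9, 2):
  9 = 4*2 + 1
  2 = 2*1
so gcd(9, 2) = 1.
Back-substitute for Bézout coefficients:
  1 = 9 - 4*2
  ... = 2*(-4) + 9*(1)
So 2*-4 ≡ 1 (mod 9), and -4 mod 9 = 5.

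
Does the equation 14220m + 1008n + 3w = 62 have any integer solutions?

no

gcd(14220, 1008) = 36.
gcd(36, 3) = 3.
3 does not divide 62 (remainder 2), so no integer solutions.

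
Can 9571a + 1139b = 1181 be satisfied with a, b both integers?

gcd(9571, 1139) = 17  (9571 = 8*1139 + 459, 1139 = 2*459 + 221, 459 = 2*221 + 17, 221 = 13*17).
17 does not divide 1181 (remainder 8), so no integer solutions.

no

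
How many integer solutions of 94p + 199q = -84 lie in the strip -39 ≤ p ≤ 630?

gcd(199, 94) = 1.
By Bézout, 94×(36) + 199×(-17) = 1.
Particular solution: (160, -76).
General solution: p = 160 + 199t, q = -76 - 94t for integer t.
-39 ≤ 160 + 199t ≤ 630 gives t ∈ [-1, 2], which is 4 values.

4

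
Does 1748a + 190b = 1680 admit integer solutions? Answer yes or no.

gcd(1748, 190):
  1748 = 9·190 + 38
  190 = 5·38
so gcd(1748, 190) = 38.
38 does not divide 1680 (remainder 8), so no integer solutions.

no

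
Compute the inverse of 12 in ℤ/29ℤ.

17

gcd(29, 12):
  29 = 2×12 + 5
  12 = 2×5 + 2
  5 = 2×2 + 1
  2 = 2×1
so gcd(29, 12) = 1.
Back-substitute for Bézout coefficients:
  1 = 5 - 2×2
  ... = 12×(-12) + 29×(5)
So 12×-12 ≡ 1 (mod 29), and -12 mod 29 = 17.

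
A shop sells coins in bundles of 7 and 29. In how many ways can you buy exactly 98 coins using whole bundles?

Need nonnegative integers with 7j + 29k = 98.
gcd(7, 29) = 1, and 7·(-4) + 29·(1) = 1.
So (j₀, k₀) = (-392, 98); general j = -392 + 29t, k = 98 - 7t.
j ≥ 0 ⇒ t ≥ 14; k ≥ 0 ⇒ t ≤ 14. That's 1 value of t.

1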